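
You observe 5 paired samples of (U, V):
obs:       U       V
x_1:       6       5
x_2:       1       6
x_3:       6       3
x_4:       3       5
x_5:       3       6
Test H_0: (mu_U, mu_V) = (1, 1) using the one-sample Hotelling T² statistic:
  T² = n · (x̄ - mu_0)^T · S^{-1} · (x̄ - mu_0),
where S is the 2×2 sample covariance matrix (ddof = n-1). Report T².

Step 1 — sample mean vector:
  mean(U) = (6 + 1 + 6 + 3 + 3) / 5 = 19/5 = 3.8
  mean(V) = (5 + 6 + 3 + 5 + 6) / 5 = 25/5 = 5
  x̄ = (3.8, 5),  deviation x̄ - mu_0 = (3.8, 5) - (1, 1) = (2.8, 4).

Step 2 — sample covariance matrix, S[i,j] = (1/(n-1)) · Σ_k (x_{k,i} - mean_i) · (x_{k,j} - mean_j), divisor n-1 = 4:
  S[U,U] = ((2.2)·(2.2) + (-2.8)·(-2.8) + (2.2)·(2.2) + (-0.8)·(-0.8) + (-0.8)·(-0.8)) / 4 = 18.8/4 = 4.7
  S[U,V] = ((2.2)·(0) + (-2.8)·(1) + (2.2)·(-2) + (-0.8)·(0) + (-0.8)·(1)) / 4 = -8/4 = -2
  S[V,V] = ((0)·(0) + (1)·(1) + (-2)·(-2) + (0)·(0) + (1)·(1)) / 4 = 6/4 = 1.5
  S = [[4.7, -2],
 [-2, 1.5]].

Step 3 — invert S. det(S) = 4.7·1.5 - (-2)² = 3.05.
  S^{-1} = (1/det) · [[d, -b], [-b, a]] = [[0.4918, 0.6557],
 [0.6557, 1.541]].

Step 4 — quadratic form (x̄ - mu_0)^T · S^{-1} · (x̄ - mu_0):
  S^{-1} · (x̄ - mu_0) = (4, 8),
  (x̄ - mu_0)^T · [...] = (2.8)·(4) + (4)·(8) = 43.2.

Step 5 — scale by n: T² = 5 · 43.2 = 216.

T² ≈ 216


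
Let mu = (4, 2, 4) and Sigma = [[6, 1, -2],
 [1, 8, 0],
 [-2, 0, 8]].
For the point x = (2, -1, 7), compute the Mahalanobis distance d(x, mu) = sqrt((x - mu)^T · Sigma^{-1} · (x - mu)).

Step 1 — centre the observation: (x - mu) = (-2, -3, 3).

Step 2 — invert Sigma (cofactor / det for 3×3, or solve directly):
  Sigma^{-1} = [[0.186, -0.0233, 0.0465],
 [-0.0233, 0.1279, -0.0058],
 [0.0465, -0.0058, 0.1366]].

Step 3 — form the quadratic (x - mu)^T · Sigma^{-1} · (x - mu):
  Sigma^{-1} · (x - mu) = (-0.1628, -0.3547, 0.3343).
  (x - mu)^T · [Sigma^{-1} · (x - mu)] = (-2)·(-0.1628) + (-3)·(-0.3547) + (3)·(0.3343) = 2.3924.

Step 4 — take square root: d = √(2.3924) ≈ 1.5468.

d(x, mu) = √(2.3924) ≈ 1.5468


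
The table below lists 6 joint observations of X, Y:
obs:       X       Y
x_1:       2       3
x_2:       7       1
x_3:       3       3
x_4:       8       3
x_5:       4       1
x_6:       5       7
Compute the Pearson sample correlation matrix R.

Step 1 — column means:
  mean(X) = (2 + 7 + 3 + 8 + 4 + 5) / 6 = 29/6 = 4.8333
  mean(Y) = (3 + 1 + 3 + 3 + 1 + 7) / 6 = 18/6 = 3

Step 2 — sample variances and covariances s[i,j] = (1/(n-1)) · Σ_k (x_{k,i} - mean_i) · (x_{k,j} - mean_j), with n-1 = 5:
  s[X,X] = ((-2.8333)·(-2.8333) + (2.1667)·(2.1667) + (-1.8333)·(-1.8333) + (3.1667)·(3.1667) + (-0.8333)·(-0.8333) + (0.1667)·(0.1667)) / 5 = 26.8333/5 = 5.3667
  s[X,Y] = ((-2.8333)·(0) + (2.1667)·(-2) + (-1.8333)·(0) + (3.1667)·(0) + (-0.8333)·(-2) + (0.1667)·(4)) / 5 = -2/5 = -0.4
  s[Y,Y] = ((0)·(0) + (-2)·(-2) + (0)·(0) + (0)·(0) + (-2)·(-2) + (4)·(4)) / 5 = 24/5 = 4.8
  Sample standard deviations s_i = √(s[i,i]):
  s(X) = √(5.3667) = 2.3166
  s(Y) = √(4.8) = 2.1909

Step 3 — r_{ij} = s_{ij} / (s_i · s_j):
  r[X,X] = 1 (diagonal).
  r[X,Y] = -0.4 / (2.3166 · 2.1909) = -0.4 / 5.0754 = -0.0788
  r[Y,Y] = 1 (diagonal).

R is symmetric with unit diagonal. Assembling:

R = [[1, -0.0788],
 [-0.0788, 1]]


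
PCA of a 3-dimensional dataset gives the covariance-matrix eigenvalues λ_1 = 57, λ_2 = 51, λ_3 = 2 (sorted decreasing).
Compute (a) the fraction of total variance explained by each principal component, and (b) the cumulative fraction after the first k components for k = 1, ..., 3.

Step 1 — total variance = trace(Sigma) = Σ λ_i = 57 + 51 + 2 = 110.

Step 2 — fraction explained by component i = λ_i / Σ λ:
  PC1: 57/110 = 0.5182
  PC2: 51/110 = 0.4636
  PC3: 2/110 = 0.0182

Step 3 — cumulative fraction after k components = (λ_1 + ... + λ_k) / Σ λ:
  k = 1: 57/110 = 0.5182
  k = 2: (57 + 51)/110 = 108/110 = 0.9818
  k = 3: (57 + 51 + 2)/110 = 110/110 = 1

Summary (fraction, with percent):

explained: PC1 0.5182 (51.82%), PC2 0.4636 (46.36%), PC3 0.0182 (1.82%);  cumulative: 0.5182, 0.9818, 1


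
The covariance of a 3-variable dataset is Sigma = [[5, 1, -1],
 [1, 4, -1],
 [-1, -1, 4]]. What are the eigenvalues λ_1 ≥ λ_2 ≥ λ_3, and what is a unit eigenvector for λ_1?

Step 1 — characteristic polynomial p(λ) = det(λI - Sigma) = λ³ - tr·λ² + c_1·λ - det, where tr = trace, c_1 = sum of the principal 2×2 minors, det = det(Sigma):
  tr = 5 + 4 + 4 = 13,
  c_1 = (5·4 - (1)²) + (5·4 - (-1)²) + (4·4 - (-1)²) = 19 + 19 + 15 = 53,
  det = 5·(4·4 - (-1)²) - (1)·((1)·4 - (-1)·(-1)) + (-1)·((1)·(-1) - 4·(-1)) = 5·(15) - (1)·(3) + (-1)·(3) = 69.
  So p(λ) = λ³ - 13λ² + 53λ - 69.
Step 2 — look for an integer root (rational root theorem: any rational root is an integer divisor of 69). Testing λ = 3:
  p(3) = 27 - 117 + 159 - 69 = 0  ✓
  Dividing out (λ - 3): p(λ) = (λ - 3)(λ² - 10λ + 23).
Step 3 — remaining eigenvalues from the quadratic λ² - 10λ + 23 = 0:
  Δ = 10² - 4·23 = 100 - 92 = 8,  λ = (10 ± √8)/2 = (10 ± 2.8284)/2 ≈ 6.4142 or 3.5858.
  Sorted: λ_1 = 6.4142,  λ_2 = 3.5858,  λ_3 = 3  (check: sum = 13 = tr ✓).

Step 4 — unit eigenvector for λ_1 ≈ 6.4142: v spans the null space of (Sigma - λ_1 I), whose rows are
  r_1 = (-1.4142, 1, -1),  r_2 = (1, -2.4142, -1),  r_3 = (-1, -1, -2.4142).
  v is orthogonal to every row, so take v ∝ r_1 × r_2 = ((1)·(-1) - (-1)·(-2.4142), (-1)·(1) - (-1.4142)·(-1), (-1.4142)·(-2.4142) - (1)·(1)) ≈ (-3.4142, -2.4142, 2.4142).
  Rescale (multiply by -1 so the first nonzero entry is positive): u = (3.4142, 2.4142, -2.4142).
  ||u|| = √((3.4142)² + (2.4142)² + (-2.4142)²) = √(23.3137) ≈ 4.8284,  v_1 = u/||u|| ≈ (0.7071, 0.5, -0.5) (||v_1|| = 1).

λ_1 = 6.4142,  λ_2 = 3.5858,  λ_3 = 3;  v_1 ≈ (0.7071, 0.5, -0.5)


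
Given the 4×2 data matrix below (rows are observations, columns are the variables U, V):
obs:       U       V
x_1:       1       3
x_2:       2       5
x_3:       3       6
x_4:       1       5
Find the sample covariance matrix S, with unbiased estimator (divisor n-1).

Step 1 — column means:
  mean(U) = (1 + 2 + 3 + 1) / 4 = 7/4 = 1.75
  mean(V) = (3 + 5 + 6 + 5) / 4 = 19/4 = 4.75

Step 2 — sample covariance S[i,j] = (1/(n-1)) · Σ_k (x_{k,i} - mean_i) · (x_{k,j} - mean_j), with n-1 = 3.
  S[U,U] = ((-0.75)·(-0.75) + (0.25)·(0.25) + (1.25)·(1.25) + (-0.75)·(-0.75)) / 3 = 2.75/3 = 0.9167
  S[U,V] = ((-0.75)·(-1.75) + (0.25)·(0.25) + (1.25)·(1.25) + (-0.75)·(0.25)) / 3 = 2.75/3 = 0.9167
  S[V,V] = ((-1.75)·(-1.75) + (0.25)·(0.25) + (1.25)·(1.25) + (0.25)·(0.25)) / 3 = 4.75/3 = 1.5833

S is symmetric (S[j,i] = S[i,j]). Assembling:

S = [[0.9167, 0.9167],
 [0.9167, 1.5833]]


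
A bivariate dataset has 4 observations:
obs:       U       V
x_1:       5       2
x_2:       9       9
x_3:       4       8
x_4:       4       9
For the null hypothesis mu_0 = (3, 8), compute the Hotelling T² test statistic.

Step 1 — sample mean vector:
  mean(U) = (5 + 9 + 4 + 4) / 4 = 22/4 = 5.5
  mean(V) = (2 + 9 + 8 + 9) / 4 = 28/4 = 7
  x̄ = (5.5, 7),  deviation x̄ - mu_0 = (5.5, 7) - (3, 8) = (2.5, -1).

Step 2 — sample covariance matrix, S[i,j] = (1/(n-1)) · Σ_k (x_{k,i} - mean_i) · (x_{k,j} - mean_j), divisor n-1 = 3:
  S[U,U] = ((-0.5)·(-0.5) + (3.5)·(3.5) + (-1.5)·(-1.5) + (-1.5)·(-1.5)) / 3 = 17/3 = 5.6667
  S[U,V] = ((-0.5)·(-5) + (3.5)·(2) + (-1.5)·(1) + (-1.5)·(2)) / 3 = 5/3 = 1.6667
  S[V,V] = ((-5)·(-5) + (2)·(2) + (1)·(1) + (2)·(2)) / 3 = 34/3 = 11.3333
  S = [[5.6667, 1.6667],
 [1.6667, 11.3333]].

Step 3 — invert S. det(S) = 5.6667·11.3333 - (1.6667)² = 61.4444.
  S^{-1} = (1/det) · [[d, -b], [-b, a]] = [[0.1844, -0.0271],
 [-0.0271, 0.0922]].

Step 4 — quadratic form (x̄ - mu_0)^T · S^{-1} · (x̄ - mu_0):
  S^{-1} · (x̄ - mu_0) = (0.4882, -0.16),
  (x̄ - mu_0)^T · [...] = (2.5)·(0.4882) + (-1)·(-0.16) = 1.3807.

Step 5 — scale by n: T² = 4 · 1.3807 = 5.5226.

T² ≈ 5.5226


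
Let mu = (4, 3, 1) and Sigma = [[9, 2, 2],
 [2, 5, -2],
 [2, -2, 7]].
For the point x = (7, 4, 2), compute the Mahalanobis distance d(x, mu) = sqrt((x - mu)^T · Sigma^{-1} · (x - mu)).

Step 1 — centre the observation: (x - mu) = (3, 1, 1).

Step 2 — invert Sigma (cofactor / det for 3×3, or solve directly):
  Sigma^{-1} = [[0.1442, -0.0837, -0.0651],
 [-0.0837, 0.2744, 0.1023],
 [-0.0651, 0.1023, 0.1907]].

Step 3 — form the quadratic (x - mu)^T · Sigma^{-1} · (x - mu):
  Sigma^{-1} · (x - mu) = (0.2837, 0.1256, 0.0977).
  (x - mu)^T · [Sigma^{-1} · (x - mu)] = (3)·(0.2837) + (1)·(0.1256) + (1)·(0.0977) = 1.0744.

Step 4 — take square root: d = √(1.0744) ≈ 1.0365.

d(x, mu) = √(1.0744) ≈ 1.0365


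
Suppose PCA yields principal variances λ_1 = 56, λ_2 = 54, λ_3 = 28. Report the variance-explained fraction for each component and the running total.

Step 1 — total variance = trace(Sigma) = Σ λ_i = 56 + 54 + 28 = 138.

Step 2 — fraction explained by component i = λ_i / Σ λ:
  PC1: 56/138 = 0.4058
  PC2: 54/138 = 0.3913
  PC3: 28/138 = 0.2029

Step 3 — cumulative fraction after k components = (λ_1 + ... + λ_k) / Σ λ:
  k = 1: 56/138 = 0.4058
  k = 2: (56 + 54)/138 = 110/138 = 0.7971
  k = 3: (56 + 54 + 28)/138 = 138/138 = 1

Summary (fraction, with percent):

explained: PC1 0.4058 (40.58%), PC2 0.3913 (39.13%), PC3 0.2029 (20.29%);  cumulative: 0.4058, 0.7971, 1


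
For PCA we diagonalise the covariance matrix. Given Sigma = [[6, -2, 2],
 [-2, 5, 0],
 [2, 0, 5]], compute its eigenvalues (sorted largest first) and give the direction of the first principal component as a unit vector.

Step 1 — characteristic polynomial p(λ) = det(λI - Sigma) = λ³ - tr·λ² + c_1·λ - det, where tr = trace, c_1 = sum of the principal 2×2 minors, det = det(Sigma):
  tr = 6 + 5 + 5 = 16,
  c_1 = (6·5 - (-2)²) + (6·5 - (2)²) + (5·5 - (0)²) = 26 + 26 + 25 = 77,
  det = 6·(5·5 - (0)²) - (-2)·((-2)·5 - (0)·(2)) + (2)·((-2)·(0) - 5·(2)) = 6·(25) - (-2)·(-10) + (2)·(-10) = 110.
  So p(λ) = λ³ - 16λ² + 77λ - 110.
Step 2 — look for an integer root (rational root theorem: any rational root is an integer divisor of 110). Testing λ = 5:
  p(5) = 125 - 400 + 385 - 110 = 0  ✓
  Dividing out (λ - 5): p(λ) = (λ - 5)(λ² - 11λ + 22).
Step 3 — remaining eigenvalues from the quadratic λ² - 11λ + 22 = 0:
  Δ = 11² - 4·22 = 121 - 88 = 33,  λ = (11 ± √33)/2 = (11 ± 5.7446)/2 ≈ 8.3723 or 2.6277.
  Sorted: λ_1 = 8.3723,  λ_2 = 5,  λ_3 = 2.6277  (check: sum = 16 = tr ✓).

Step 4 — unit eigenvector for λ_1 ≈ 8.3723: v spans the null space of (Sigma - λ_1 I), whose rows are
  r_1 = (-2.3723, -2, 2),  r_2 = (-2, -3.3723, 0),  r_3 = (2, 0, -3.3723).
  v is orthogonal to every row, so take v ∝ r_1 × r_2 = ((-2)·(0) - (2)·(-3.3723), (2)·(-2) - (-2.3723)·(0), (-2.3723)·(-3.3723) - (-2)·(-2)) ≈ (6.7446, -4, 4).
  Let u = (6.7446, -4, 4).
  ||u|| = √((6.7446)² + (-4)² + (4)²) = √(77.4891) ≈ 8.8028,  v_1 = u/||u|| ≈ (0.7662, -0.4544, 0.4544) (||v_1|| = 1).

λ_1 = 8.3723,  λ_2 = 5,  λ_3 = 2.6277;  v_1 ≈ (0.7662, -0.4544, 0.4544)


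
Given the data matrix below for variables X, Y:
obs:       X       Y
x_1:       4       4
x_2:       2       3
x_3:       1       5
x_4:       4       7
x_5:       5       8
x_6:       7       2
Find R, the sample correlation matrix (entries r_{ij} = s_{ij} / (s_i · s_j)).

Step 1 — column means:
  mean(X) = (4 + 2 + 1 + 4 + 5 + 7) / 6 = 23/6 = 3.8333
  mean(Y) = (4 + 3 + 5 + 7 + 8 + 2) / 6 = 29/6 = 4.8333

Step 2 — sample variances and covariances s[i,j] = (1/(n-1)) · Σ_k (x_{k,i} - mean_i) · (x_{k,j} - mean_j), with n-1 = 5:
  s[X,X] = ((0.1667)·(0.1667) + (-1.8333)·(-1.8333) + (-2.8333)·(-2.8333) + (0.1667)·(0.1667) + (1.1667)·(1.1667) + (3.1667)·(3.1667)) / 5 = 22.8333/5 = 4.5667
  s[X,Y] = ((0.1667)·(-0.8333) + (-1.8333)·(-1.8333) + (-2.8333)·(0.1667) + (0.1667)·(2.1667) + (1.1667)·(3.1667) + (3.1667)·(-2.8333)) / 5 = -2.1667/5 = -0.4333
  s[Y,Y] = ((-0.8333)·(-0.8333) + (-1.8333)·(-1.8333) + (0.1667)·(0.1667) + (2.1667)·(2.1667) + (3.1667)·(3.1667) + (-2.8333)·(-2.8333)) / 5 = 26.8333/5 = 5.3667
  Sample standard deviations s_i = √(s[i,i]):
  s(X) = √(4.5667) = 2.137
  s(Y) = √(5.3667) = 2.3166

Step 3 — r_{ij} = s_{ij} / (s_i · s_j):
  r[X,X] = 1 (diagonal).
  r[X,Y] = -0.4333 / (2.137 · 2.3166) = -0.4333 / 4.9505 = -0.0875
  r[Y,Y] = 1 (diagonal).

R is symmetric with unit diagonal. Assembling:

R = [[1, -0.0875],
 [-0.0875, 1]]


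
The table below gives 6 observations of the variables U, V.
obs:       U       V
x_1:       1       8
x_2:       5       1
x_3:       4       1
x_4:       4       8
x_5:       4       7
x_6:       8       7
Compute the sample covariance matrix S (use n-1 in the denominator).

Step 1 — column means:
  mean(U) = (1 + 5 + 4 + 4 + 4 + 8) / 6 = 26/6 = 4.3333
  mean(V) = (8 + 1 + 1 + 8 + 7 + 7) / 6 = 32/6 = 5.3333

Step 2 — sample covariance S[i,j] = (1/(n-1)) · Σ_k (x_{k,i} - mean_i) · (x_{k,j} - mean_j), with n-1 = 5.
  S[U,U] = ((-3.3333)·(-3.3333) + (0.6667)·(0.6667) + (-0.3333)·(-0.3333) + (-0.3333)·(-0.3333) + (-0.3333)·(-0.3333) + (3.6667)·(3.6667)) / 5 = 25.3333/5 = 5.0667
  S[U,V] = ((-3.3333)·(2.6667) + (0.6667)·(-4.3333) + (-0.3333)·(-4.3333) + (-0.3333)·(2.6667) + (-0.3333)·(1.6667) + (3.6667)·(1.6667)) / 5 = -5.6667/5 = -1.1333
  S[V,V] = ((2.6667)·(2.6667) + (-4.3333)·(-4.3333) + (-4.3333)·(-4.3333) + (2.6667)·(2.6667) + (1.6667)·(1.6667) + (1.6667)·(1.6667)) / 5 = 57.3333/5 = 11.4667

S is symmetric (S[j,i] = S[i,j]). Assembling:

S = [[5.0667, -1.1333],
 [-1.1333, 11.4667]]


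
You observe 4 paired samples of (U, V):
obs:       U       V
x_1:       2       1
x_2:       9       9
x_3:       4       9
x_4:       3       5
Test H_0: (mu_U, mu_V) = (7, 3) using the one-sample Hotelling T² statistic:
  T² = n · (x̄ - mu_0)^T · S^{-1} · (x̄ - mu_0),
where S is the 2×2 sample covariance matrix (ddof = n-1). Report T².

Step 1 — sample mean vector:
  mean(U) = (2 + 9 + 4 + 3) / 4 = 18/4 = 4.5
  mean(V) = (1 + 9 + 9 + 5) / 4 = 24/4 = 6
  x̄ = (4.5, 6),  deviation x̄ - mu_0 = (4.5, 6) - (7, 3) = (-2.5, 3).

Step 2 — sample covariance matrix, S[i,j] = (1/(n-1)) · Σ_k (x_{k,i} - mean_i) · (x_{k,j} - mean_j), divisor n-1 = 3:
  S[U,U] = ((-2.5)·(-2.5) + (4.5)·(4.5) + (-0.5)·(-0.5) + (-1.5)·(-1.5)) / 3 = 29/3 = 9.6667
  S[U,V] = ((-2.5)·(-5) + (4.5)·(3) + (-0.5)·(3) + (-1.5)·(-1)) / 3 = 26/3 = 8.6667
  S[V,V] = ((-5)·(-5) + (3)·(3) + (3)·(3) + (-1)·(-1)) / 3 = 44/3 = 14.6667
  S = [[9.6667, 8.6667],
 [8.6667, 14.6667]].

Step 3 — invert S. det(S) = 9.6667·14.6667 - (8.6667)² = 66.6667.
  S^{-1} = (1/det) · [[d, -b], [-b, a]] = [[0.22, -0.13],
 [-0.13, 0.145]].

Step 4 — quadratic form (x̄ - mu_0)^T · S^{-1} · (x̄ - mu_0):
  S^{-1} · (x̄ - mu_0) = (-0.94, 0.76),
  (x̄ - mu_0)^T · [...] = (-2.5)·(-0.94) + (3)·(0.76) = 4.63.

Step 5 — scale by n: T² = 4 · 4.63 = 18.52.

T² ≈ 18.52


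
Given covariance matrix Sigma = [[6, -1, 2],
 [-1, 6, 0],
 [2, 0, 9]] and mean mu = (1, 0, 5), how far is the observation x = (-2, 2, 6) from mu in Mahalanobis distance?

Step 1 — centre the observation: (x - mu) = (-3, 2, 1).

Step 2 — invert Sigma (cofactor / det for 3×3, or solve directly):
  Sigma^{-1} = [[0.1856, 0.0309, -0.0412],
 [0.0309, 0.1718, -0.0069],
 [-0.0412, -0.0069, 0.1203]].

Step 3 — form the quadratic (x - mu)^T · Sigma^{-1} · (x - mu):
  Sigma^{-1} · (x - mu) = (-0.5361, 0.244, 0.2302).
  (x - mu)^T · [Sigma^{-1} · (x - mu)] = (-3)·(-0.5361) + (2)·(0.244) + (1)·(0.2302) = 2.3265.

Step 4 — take square root: d = √(2.3265) ≈ 1.5253.

d(x, mu) = √(2.3265) ≈ 1.5253


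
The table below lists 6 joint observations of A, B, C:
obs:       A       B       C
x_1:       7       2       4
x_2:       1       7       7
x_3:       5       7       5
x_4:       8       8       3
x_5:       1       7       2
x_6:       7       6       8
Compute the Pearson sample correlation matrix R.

Step 1 — column means:
  mean(A) = (7 + 1 + 5 + 8 + 1 + 7) / 6 = 29/6 = 4.8333
  mean(B) = (2 + 7 + 7 + 8 + 7 + 6) / 6 = 37/6 = 6.1667
  mean(C) = (4 + 7 + 5 + 3 + 2 + 8) / 6 = 29/6 = 4.8333

Step 2 — sample variances and covariances s[i,j] = (1/(n-1)) · Σ_k (x_{k,i} - mean_i) · (x_{k,j} - mean_j), with n-1 = 5:
  s[A,A] = ((2.1667)·(2.1667) + (-3.8333)·(-3.8333) + (0.1667)·(0.1667) + (3.1667)·(3.1667) + (-3.8333)·(-3.8333) + (2.1667)·(2.1667)) / 5 = 48.8333/5 = 9.7667
  s[A,B] = ((2.1667)·(-4.1667) + (-3.8333)·(0.8333) + (0.1667)·(0.8333) + (3.1667)·(1.8333) + (-3.8333)·(0.8333) + (2.1667)·(-0.1667)) / 5 = -9.8333/5 = -1.9667
  s[A,C] = ((2.1667)·(-0.8333) + (-3.8333)·(2.1667) + (0.1667)·(0.1667) + (3.1667)·(-1.8333) + (-3.8333)·(-2.8333) + (2.1667)·(3.1667)) / 5 = 1.8333/5 = 0.3667
  s[B,B] = ((-4.1667)·(-4.1667) + (0.8333)·(0.8333) + (0.8333)·(0.8333) + (1.8333)·(1.8333) + (0.8333)·(0.8333) + (-0.1667)·(-0.1667)) / 5 = 22.8333/5 = 4.5667
  s[B,C] = ((-4.1667)·(-0.8333) + (0.8333)·(2.1667) + (0.8333)·(0.1667) + (1.8333)·(-1.8333) + (0.8333)·(-2.8333) + (-0.1667)·(3.1667)) / 5 = -0.8333/5 = -0.1667
  s[C,C] = ((-0.8333)·(-0.8333) + (2.1667)·(2.1667) + (0.1667)·(0.1667) + (-1.8333)·(-1.8333) + (-2.8333)·(-2.8333) + (3.1667)·(3.1667)) / 5 = 26.8333/5 = 5.3667
  Sample standard deviations s_i = √(s[i,i]):
  s(A) = √(9.7667) = 3.1252
  s(B) = √(4.5667) = 2.137
  s(C) = √(5.3667) = 2.3166

Step 3 — r_{ij} = s_{ij} / (s_i · s_j):
  r[A,A] = 1 (diagonal).
  r[A,B] = -1.9667 / (3.1252 · 2.137) = -1.9667 / 6.6784 = -0.2945
  r[A,C] = 0.3667 / (3.1252 · 2.3166) = 0.3667 / 7.2398 = 0.0506
  r[B,B] = 1 (diagonal).
  r[B,C] = -0.1667 / (2.137 · 2.3166) = -0.1667 / 4.9505 = -0.0337
  r[C,C] = 1 (diagonal).

R is symmetric with unit diagonal. Assembling:

R = [[1, -0.2945, 0.0506],
 [-0.2945, 1, -0.0337],
 [0.0506, -0.0337, 1]]


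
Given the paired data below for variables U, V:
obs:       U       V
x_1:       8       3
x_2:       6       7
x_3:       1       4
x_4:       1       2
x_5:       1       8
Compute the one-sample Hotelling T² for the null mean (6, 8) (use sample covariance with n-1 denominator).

Step 1 — sample mean vector:
  mean(U) = (8 + 6 + 1 + 1 + 1) / 5 = 17/5 = 3.4
  mean(V) = (3 + 7 + 4 + 2 + 8) / 5 = 24/5 = 4.8
  x̄ = (3.4, 4.8),  deviation x̄ - mu_0 = (3.4, 4.8) - (6, 8) = (-2.6, -3.2).

Step 2 — sample covariance matrix, S[i,j] = (1/(n-1)) · Σ_k (x_{k,i} - mean_i) · (x_{k,j} - mean_j), divisor n-1 = 4:
  S[U,U] = ((4.6)·(4.6) + (2.6)·(2.6) + (-2.4)·(-2.4) + (-2.4)·(-2.4) + (-2.4)·(-2.4)) / 4 = 45.2/4 = 11.3
  S[U,V] = ((4.6)·(-1.8) + (2.6)·(2.2) + (-2.4)·(-0.8) + (-2.4)·(-2.8) + (-2.4)·(3.2)) / 4 = -1.6/4 = -0.4
  S[V,V] = ((-1.8)·(-1.8) + (2.2)·(2.2) + (-0.8)·(-0.8) + (-2.8)·(-2.8) + (3.2)·(3.2)) / 4 = 26.8/4 = 6.7
  S = [[11.3, -0.4],
 [-0.4, 6.7]].

Step 3 — invert S. det(S) = 11.3·6.7 - (-0.4)² = 75.55.
  S^{-1} = (1/det) · [[d, -b], [-b, a]] = [[0.0887, 0.0053],
 [0.0053, 0.1496]].

Step 4 — quadratic form (x̄ - mu_0)^T · S^{-1} · (x̄ - mu_0):
  S^{-1} · (x̄ - mu_0) = (-0.2475, -0.4924),
  (x̄ - mu_0)^T · [...] = (-2.6)·(-0.2475) + (-3.2)·(-0.4924) = 2.2192.

Step 5 — scale by n: T² = 5 · 2.2192 = 11.096.

T² ≈ 11.096


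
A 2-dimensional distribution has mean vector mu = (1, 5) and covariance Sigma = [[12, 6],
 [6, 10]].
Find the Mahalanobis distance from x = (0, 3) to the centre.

Step 1 — centre the observation: (x - mu) = (-1, -2).

Step 2 — invert Sigma. det(Sigma) = 12·10 - (6)² = 84.
  Sigma^{-1} = (1/det) · [[d, -b], [-b, a]] = [[0.119, -0.0714],
 [-0.0714, 0.1429]].

Step 3 — form the quadratic (x - mu)^T · Sigma^{-1} · (x - mu):
  Sigma^{-1} · (x - mu) = (0.0238, -0.2143).
  (x - mu)^T · [Sigma^{-1} · (x - mu)] = (-1)·(0.0238) + (-2)·(-0.2143) = 0.4048.

Step 4 — take square root: d = √(0.4048) ≈ 0.6362.

d(x, mu) = √(0.4048) ≈ 0.6362


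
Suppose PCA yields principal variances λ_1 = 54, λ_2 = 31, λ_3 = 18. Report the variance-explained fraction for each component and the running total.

Step 1 — total variance = trace(Sigma) = Σ λ_i = 54 + 31 + 18 = 103.

Step 2 — fraction explained by component i = λ_i / Σ λ:
  PC1: 54/103 = 0.5243
  PC2: 31/103 = 0.301
  PC3: 18/103 = 0.1748

Step 3 — cumulative fraction after k components = (λ_1 + ... + λ_k) / Σ λ:
  k = 1: 54/103 = 0.5243
  k = 2: (54 + 31)/103 = 85/103 = 0.8252
  k = 3: (54 + 31 + 18)/103 = 103/103 = 1

Summary (fraction, with percent):

explained: PC1 0.5243 (52.43%), PC2 0.301 (30.1%), PC3 0.1748 (17.48%);  cumulative: 0.5243, 0.8252, 1


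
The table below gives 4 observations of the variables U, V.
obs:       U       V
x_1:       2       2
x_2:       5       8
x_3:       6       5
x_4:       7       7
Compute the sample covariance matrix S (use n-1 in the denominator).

Step 1 — column means:
  mean(U) = (2 + 5 + 6 + 7) / 4 = 20/4 = 5
  mean(V) = (2 + 8 + 5 + 7) / 4 = 22/4 = 5.5

Step 2 — sample covariance S[i,j] = (1/(n-1)) · Σ_k (x_{k,i} - mean_i) · (x_{k,j} - mean_j), with n-1 = 3.
  S[U,U] = ((-3)·(-3) + (0)·(0) + (1)·(1) + (2)·(2)) / 3 = 14/3 = 4.6667
  S[U,V] = ((-3)·(-3.5) + (0)·(2.5) + (1)·(-0.5) + (2)·(1.5)) / 3 = 13/3 = 4.3333
  S[V,V] = ((-3.5)·(-3.5) + (2.5)·(2.5) + (-0.5)·(-0.5) + (1.5)·(1.5)) / 3 = 21/3 = 7

S is symmetric (S[j,i] = S[i,j]). Assembling:

S = [[4.6667, 4.3333],
 [4.3333, 7]]


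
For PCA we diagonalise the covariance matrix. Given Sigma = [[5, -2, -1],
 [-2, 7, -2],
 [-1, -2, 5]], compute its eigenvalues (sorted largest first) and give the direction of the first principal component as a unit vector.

Step 1 — characteristic polynomial p(λ) = det(λI - Sigma) = λ³ - tr·λ² + c_1·λ - det, where tr = trace, c_1 = sum of the principal 2×2 minors, det = det(Sigma):
  tr = 5 + 7 + 5 = 17,
  c_1 = (5·7 - (-2)²) + (5·5 - (-1)²) + (7·5 - (-2)²) = 31 + 24 + 31 = 86,
  det = 5·(7·5 - (-2)²) - (-2)·((-2)·5 - (-2)·(-1)) + (-1)·((-2)·(-2) - 7·(-1)) = 5·(31) - (-2)·(-12) + (-1)·(11) = 120.
  So p(λ) = λ³ - 17λ² + 86λ - 120.
Step 2 — look for an integer root (rational root theorem: any rational root is an integer divisor of 120). Testing λ = 6:
  p(6) = 216 - 612 + 516 - 120 = 0  ✓
  Dividing out (λ - 6): p(λ) = (λ - 6)(λ² - 11λ + 20).
Step 3 — remaining eigenvalues from the quadratic λ² - 11λ + 20 = 0:
  Δ = 11² - 4·20 = 121 - 80 = 41,  λ = (11 ± √41)/2 = (11 ± 6.4031)/2 ≈ 8.7016 or 2.2984.
  Sorted: λ_1 = 8.7016,  λ_2 = 6,  λ_3 = 2.2984  (check: sum = 17 = tr ✓).

Step 4 — unit eigenvector for λ_1 ≈ 8.7016: v spans the null space of (Sigma - λ_1 I), whose rows are
  r_1 = (-3.7016, -2, -1),  r_2 = (-2, -1.7016, -2),  r_3 = (-1, -2, -3.7016).
  v is orthogonal to every row, so take v ∝ r_1 × r_2 = ((-2)·(-2) - (-1)·(-1.7016), (-1)·(-2) - (-3.7016)·(-2), (-3.7016)·(-1.7016) - (-2)·(-2)) ≈ (2.2984, -5.4031, 2.2984).
  Let u = (2.2984, -5.4031, 2.2984).
  ||u|| = √((2.2984)² + (-5.4031)² + (2.2984)²) = √(39.7594) ≈ 6.3055,  v_1 = u/||u|| ≈ (0.3645, -0.8569, 0.3645) (||v_1|| = 1).

λ_1 = 8.7016,  λ_2 = 6,  λ_3 = 2.2984;  v_1 ≈ (0.3645, -0.8569, 0.3645)


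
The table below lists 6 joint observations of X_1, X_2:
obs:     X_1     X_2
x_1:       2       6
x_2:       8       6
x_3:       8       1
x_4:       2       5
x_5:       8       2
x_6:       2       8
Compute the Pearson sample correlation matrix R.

Step 1 — column means:
  mean(X_1) = (2 + 8 + 8 + 2 + 8 + 2) / 6 = 30/6 = 5
  mean(X_2) = (6 + 6 + 1 + 5 + 2 + 8) / 6 = 28/6 = 4.6667

Step 2 — sample variances and covariances s[i,j] = (1/(n-1)) · Σ_k (x_{k,i} - mean_i) · (x_{k,j} - mean_j), with n-1 = 5:
  s[X_1,X_1] = ((-3)·(-3) + (3)·(3) + (3)·(3) + (-3)·(-3) + (3)·(3) + (-3)·(-3)) / 5 = 54/5 = 10.8
  s[X_1,X_2] = ((-3)·(1.3333) + (3)·(1.3333) + (3)·(-3.6667) + (-3)·(0.3333) + (3)·(-2.6667) + (-3)·(3.3333)) / 5 = -30/5 = -6
  s[X_2,X_2] = ((1.3333)·(1.3333) + (1.3333)·(1.3333) + (-3.6667)·(-3.6667) + (0.3333)·(0.3333) + (-2.6667)·(-2.6667) + (3.3333)·(3.3333)) / 5 = 35.3333/5 = 7.0667
  Sample standard deviations s_i = √(s[i,i]):
  s(X_1) = √(10.8) = 3.2863
  s(X_2) = √(7.0667) = 2.6583

Step 3 — r_{ij} = s_{ij} / (s_i · s_j):
  r[X_1,X_1] = 1 (diagonal).
  r[X_1,X_2] = -6 / (3.2863 · 2.6583) = -6 / 8.7361 = -0.6868
  r[X_2,X_2] = 1 (diagonal).

R is symmetric with unit diagonal. Assembling:

R = [[1, -0.6868],
 [-0.6868, 1]]


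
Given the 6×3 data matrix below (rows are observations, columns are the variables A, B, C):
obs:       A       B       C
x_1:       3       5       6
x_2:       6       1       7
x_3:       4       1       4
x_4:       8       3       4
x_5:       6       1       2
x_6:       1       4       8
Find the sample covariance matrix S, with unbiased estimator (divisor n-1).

Step 1 — column means:
  mean(A) = (3 + 6 + 4 + 8 + 6 + 1) / 6 = 28/6 = 4.6667
  mean(B) = (5 + 1 + 1 + 3 + 1 + 4) / 6 = 15/6 = 2.5
  mean(C) = (6 + 7 + 4 + 4 + 2 + 8) / 6 = 31/6 = 5.1667

Step 2 — sample covariance S[i,j] = (1/(n-1)) · Σ_k (x_{k,i} - mean_i) · (x_{k,j} - mean_j), with n-1 = 5.
  S[A,A] = ((-1.6667)·(-1.6667) + (1.3333)·(1.3333) + (-0.6667)·(-0.6667) + (3.3333)·(3.3333) + (1.3333)·(1.3333) + (-3.6667)·(-3.6667)) / 5 = 31.3333/5 = 6.2667
  S[A,B] = ((-1.6667)·(2.5) + (1.3333)·(-1.5) + (-0.6667)·(-1.5) + (3.3333)·(0.5) + (1.3333)·(-1.5) + (-3.6667)·(1.5)) / 5 = -11/5 = -2.2
  S[A,C] = ((-1.6667)·(0.8333) + (1.3333)·(1.8333) + (-0.6667)·(-1.1667) + (3.3333)·(-1.1667) + (1.3333)·(-3.1667) + (-3.6667)·(2.8333)) / 5 = -16.6667/5 = -3.3333
  S[B,B] = ((2.5)·(2.5) + (-1.5)·(-1.5) + (-1.5)·(-1.5) + (0.5)·(0.5) + (-1.5)·(-1.5) + (1.5)·(1.5)) / 5 = 15.5/5 = 3.1
  S[B,C] = ((2.5)·(0.8333) + (-1.5)·(1.8333) + (-1.5)·(-1.1667) + (0.5)·(-1.1667) + (-1.5)·(-3.1667) + (1.5)·(2.8333)) / 5 = 9.5/5 = 1.9
  S[C,C] = ((0.8333)·(0.8333) + (1.8333)·(1.8333) + (-1.1667)·(-1.1667) + (-1.1667)·(-1.1667) + (-3.1667)·(-3.1667) + (2.8333)·(2.8333)) / 5 = 24.8333/5 = 4.9667

S is symmetric (S[j,i] = S[i,j]). Assembling:

S = [[6.2667, -2.2, -3.3333],
 [-2.2, 3.1, 1.9],
 [-3.3333, 1.9, 4.9667]]


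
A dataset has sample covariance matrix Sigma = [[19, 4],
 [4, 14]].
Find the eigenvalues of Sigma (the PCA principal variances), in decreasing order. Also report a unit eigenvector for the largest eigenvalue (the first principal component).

Step 1 — characteristic polynomial of 2×2 Sigma:
  det(Sigma - λI) = λ² - trace · λ + det = 0.
  trace = 19 + 14 = 33, det = 19·14 - (4)² = 250.
Step 2 — discriminant:
  Δ = trace² - 4·det = 1089 - 1000 = 89.
Step 3 — eigenvalues:
  λ = (trace ± √Δ)/2 = (33 ± 9.434)/2,
  λ_1 = 21.217,  λ_2 = 11.783.

Step 4 — unit eigenvector for λ_1: solve (Sigma - λ_1 I)v = 0. First row:
  (19 - 21.217)·v_x + (4)·v_y = 0, i.e. (-2.217)·v_x + (4)·v_y = 0,
  so v ∝ (b, λ_1 - a) = (4, 2.217) = u.
  ||u|| = √((4)² + (2.217)²) = √(20.915) ≈ 4.5733,
  v_1 = u/||u|| ≈ (0.8746, 0.4848) (||v_1|| = 1).

λ_1 = 21.217,  λ_2 = 11.783;  v_1 ≈ (0.8746, 0.4848)


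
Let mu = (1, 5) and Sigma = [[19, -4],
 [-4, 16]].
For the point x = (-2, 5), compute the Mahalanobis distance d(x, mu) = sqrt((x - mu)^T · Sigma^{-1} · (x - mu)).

Step 1 — centre the observation: (x - mu) = (-3, 0).

Step 2 — invert Sigma. det(Sigma) = 19·16 - (-4)² = 288.
  Sigma^{-1} = (1/det) · [[d, -b], [-b, a]] = [[0.0556, 0.0139],
 [0.0139, 0.066]].

Step 3 — form the quadratic (x - mu)^T · Sigma^{-1} · (x - mu):
  Sigma^{-1} · (x - mu) = (-0.1667, -0.0417).
  (x - mu)^T · [Sigma^{-1} · (x - mu)] = (-3)·(-0.1667) + (0)·(-0.0417) = 0.5.

Step 4 — take square root: d = √(0.5) ≈ 0.7071.

d(x, mu) = √(0.5) ≈ 0.7071


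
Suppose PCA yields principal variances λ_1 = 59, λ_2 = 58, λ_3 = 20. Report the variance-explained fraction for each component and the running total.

Step 1 — total variance = trace(Sigma) = Σ λ_i = 59 + 58 + 20 = 137.

Step 2 — fraction explained by component i = λ_i / Σ λ:
  PC1: 59/137 = 0.4307
  PC2: 58/137 = 0.4234
  PC3: 20/137 = 0.146

Step 3 — cumulative fraction after k components = (λ_1 + ... + λ_k) / Σ λ:
  k = 1: 59/137 = 0.4307
  k = 2: (59 + 58)/137 = 117/137 = 0.854
  k = 3: (59 + 58 + 20)/137 = 137/137 = 1

Summary (fraction, with percent):

explained: PC1 0.4307 (43.07%), PC2 0.4234 (42.34%), PC3 0.146 (14.6%);  cumulative: 0.4307, 0.854, 1


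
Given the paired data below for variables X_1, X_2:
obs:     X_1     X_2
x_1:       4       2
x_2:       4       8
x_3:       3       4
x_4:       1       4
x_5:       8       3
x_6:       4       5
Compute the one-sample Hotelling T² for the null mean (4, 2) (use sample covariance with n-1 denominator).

Step 1 — sample mean vector:
  mean(X_1) = (4 + 4 + 3 + 1 + 8 + 4) / 6 = 24/6 = 4
  mean(X_2) = (2 + 8 + 4 + 4 + 3 + 5) / 6 = 26/6 = 4.3333
  x̄ = (4, 4.3333),  deviation x̄ - mu_0 = (4, 4.3333) - (4, 2) = (0, 2.3333).

Step 2 — sample covariance matrix, S[i,j] = (1/(n-1)) · Σ_k (x_{k,i} - mean_i) · (x_{k,j} - mean_j), divisor n-1 = 5:
  S[X_1,X_1] = ((0)·(0) + (0)·(0) + (-1)·(-1) + (-3)·(-3) + (4)·(4) + (0)·(0)) / 5 = 26/5 = 5.2
  S[X_1,X_2] = ((0)·(-2.3333) + (0)·(3.6667) + (-1)·(-0.3333) + (-3)·(-0.3333) + (4)·(-1.3333) + (0)·(0.6667)) / 5 = -4/5 = -0.8
  S[X_2,X_2] = ((-2.3333)·(-2.3333) + (3.6667)·(3.6667) + (-0.3333)·(-0.3333) + (-0.3333)·(-0.3333) + (-1.3333)·(-1.3333) + (0.6667)·(0.6667)) / 5 = 21.3333/5 = 4.2667
  S = [[5.2, -0.8],
 [-0.8, 4.2667]].

Step 3 — invert S. det(S) = 5.2·4.2667 - (-0.8)² = 21.5467.
  S^{-1} = (1/det) · [[d, -b], [-b, a]] = [[0.198, 0.0371],
 [0.0371, 0.2413]].

Step 4 — quadratic form (x̄ - mu_0)^T · S^{-1} · (x̄ - mu_0):
  S^{-1} · (x̄ - mu_0) = (0.0866, 0.5631),
  (x̄ - mu_0)^T · [...] = (0)·(0.0866) + (2.3333)·(0.5631) = 1.3139.

Step 5 — scale by n: T² = 6 · 1.3139 = 7.8837.

T² ≈ 7.8837


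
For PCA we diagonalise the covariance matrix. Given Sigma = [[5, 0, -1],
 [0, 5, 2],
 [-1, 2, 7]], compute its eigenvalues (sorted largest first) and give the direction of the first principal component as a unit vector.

Step 1 — characteristic polynomial p(λ) = det(λI - Sigma) = λ³ - tr·λ² + c_1·λ - det, where tr = trace, c_1 = sum of the principal 2×2 minors, det = det(Sigma):
  tr = 5 + 5 + 7 = 17,
  c_1 = (5·5 - (0)²) + (5·7 - (-1)²) + (5·7 - (2)²) = 25 + 34 + 31 = 90,
  det = 5·(5·7 - (2)²) - (0)·((0)·7 - (2)·(-1)) + (-1)·((0)·(2) - 5·(-1)) = 5·(31) - (0)·(2) + (-1)·(5) = 150.
  So p(λ) = λ³ - 17λ² + 90λ - 150.
Step 2 — look for an integer root (rational root theorem: any rational root is an integer divisor of 150). Testing λ = 5:
  p(5) = 125 - 425 + 450 - 150 = 0  ✓
  Dividing out (λ - 5): p(λ) = (λ - 5)(λ² - 12λ + 30).
Step 3 — remaining eigenvalues from the quadratic λ² - 12λ + 30 = 0:
  Δ = 12² - 4·30 = 144 - 120 = 24,  λ = (12 ± √24)/2 = (12 ± 4.899)/2 ≈ 8.4495 or 3.5505.
  Sorted: λ_1 = 8.4495,  λ_2 = 5,  λ_3 = 3.5505  (check: sum = 17 = tr ✓).

Step 4 — unit eigenvector for λ_1 ≈ 8.4495: v spans the null space of (Sigma - λ_1 I), whose rows are
  r_1 = (-3.4495, 0, -1),  r_2 = (0, -3.4495, 2),  r_3 = (-1, 2, -1.4495).
  v is orthogonal to every row, so take v ∝ r_1 × r_2 = ((0)·(2) - (-1)·(-3.4495), (-1)·(0) - (-3.4495)·(2), (-3.4495)·(-3.4495) - (0)·(0)) ≈ (-3.4495, 6.899, 11.899).
  Rescale (multiply by -1 so the first nonzero entry is positive): u = (3.4495, -6.899, -11.899).
  ||u|| = √((3.4495)² + (-6.899)² + (-11.899)²) = √(201.0806) ≈ 14.1803,  v_1 = u/||u|| ≈ (0.2433, -0.4865, -0.8391) (||v_1|| = 1).

λ_1 = 8.4495,  λ_2 = 5,  λ_3 = 3.5505;  v_1 ≈ (0.2433, -0.4865, -0.8391)


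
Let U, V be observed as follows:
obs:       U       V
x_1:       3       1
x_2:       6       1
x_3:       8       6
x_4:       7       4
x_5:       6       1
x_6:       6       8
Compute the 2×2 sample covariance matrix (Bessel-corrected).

Step 1 — column means:
  mean(U) = (3 + 6 + 8 + 7 + 6 + 6) / 6 = 36/6 = 6
  mean(V) = (1 + 1 + 6 + 4 + 1 + 8) / 6 = 21/6 = 3.5

Step 2 — sample covariance S[i,j] = (1/(n-1)) · Σ_k (x_{k,i} - mean_i) · (x_{k,j} - mean_j), with n-1 = 5.
  S[U,U] = ((-3)·(-3) + (0)·(0) + (2)·(2) + (1)·(1) + (0)·(0) + (0)·(0)) / 5 = 14/5 = 2.8
  S[U,V] = ((-3)·(-2.5) + (0)·(-2.5) + (2)·(2.5) + (1)·(0.5) + (0)·(-2.5) + (0)·(4.5)) / 5 = 13/5 = 2.6
  S[V,V] = ((-2.5)·(-2.5) + (-2.5)·(-2.5) + (2.5)·(2.5) + (0.5)·(0.5) + (-2.5)·(-2.5) + (4.5)·(4.5)) / 5 = 45.5/5 = 9.1

S is symmetric (S[j,i] = S[i,j]). Assembling:

S = [[2.8, 2.6],
 [2.6, 9.1]]


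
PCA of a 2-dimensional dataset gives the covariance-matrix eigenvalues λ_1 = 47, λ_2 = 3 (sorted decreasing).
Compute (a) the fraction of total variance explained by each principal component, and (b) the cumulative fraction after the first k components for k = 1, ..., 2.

Step 1 — total variance = trace(Sigma) = Σ λ_i = 47 + 3 = 50.

Step 2 — fraction explained by component i = λ_i / Σ λ:
  PC1: 47/50 = 0.94
  PC2: 3/50 = 0.06

Step 3 — cumulative fraction after k components = (λ_1 + ... + λ_k) / Σ λ:
  k = 1: 47/50 = 0.94
  k = 2: (47 + 3)/50 = 50/50 = 1

Summary (fraction, with percent):

explained: PC1 0.94 (94%), PC2 0.06 (6%);  cumulative: 0.94, 1


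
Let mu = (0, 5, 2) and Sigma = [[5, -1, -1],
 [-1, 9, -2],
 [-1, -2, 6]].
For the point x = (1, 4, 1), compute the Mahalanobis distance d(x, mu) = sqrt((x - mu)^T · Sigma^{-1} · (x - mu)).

Step 1 — centre the observation: (x - mu) = (1, -1, -1).

Step 2 — invert Sigma (cofactor / det for 3×3, or solve directly):
  Sigma^{-1} = [[0.2165, 0.0346, 0.0476],
 [0.0346, 0.1255, 0.0476],
 [0.0476, 0.0476, 0.1905]].

Step 3 — form the quadratic (x - mu)^T · Sigma^{-1} · (x - mu):
  Sigma^{-1} · (x - mu) = (0.1342, -0.1385, -0.1905).
  (x - mu)^T · [Sigma^{-1} · (x - mu)] = (1)·(0.1342) + (-1)·(-0.1385) + (-1)·(-0.1905) = 0.4632.

Step 4 — take square root: d = √(0.4632) ≈ 0.6806.

d(x, mu) = √(0.4632) ≈ 0.6806


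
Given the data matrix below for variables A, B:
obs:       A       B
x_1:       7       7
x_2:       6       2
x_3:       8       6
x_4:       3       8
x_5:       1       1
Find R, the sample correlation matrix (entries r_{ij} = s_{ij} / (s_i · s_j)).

Step 1 — column means:
  mean(A) = (7 + 6 + 8 + 3 + 1) / 5 = 25/5 = 5
  mean(B) = (7 + 2 + 6 + 8 + 1) / 5 = 24/5 = 4.8

Step 2 — sample variances and covariances s[i,j] = (1/(n-1)) · Σ_k (x_{k,i} - mean_i) · (x_{k,j} - mean_j), with n-1 = 4:
  s[A,A] = ((2)·(2) + (1)·(1) + (3)·(3) + (-2)·(-2) + (-4)·(-4)) / 4 = 34/4 = 8.5
  s[A,B] = ((2)·(2.2) + (1)·(-2.8) + (3)·(1.2) + (-2)·(3.2) + (-4)·(-3.8)) / 4 = 14/4 = 3.5
  s[B,B] = ((2.2)·(2.2) + (-2.8)·(-2.8) + (1.2)·(1.2) + (3.2)·(3.2) + (-3.8)·(-3.8)) / 4 = 38.8/4 = 9.7
  Sample standard deviations s_i = √(s[i,i]):
  s(A) = √(8.5) = 2.9155
  s(B) = √(9.7) = 3.1145

Step 3 — r_{ij} = s_{ij} / (s_i · s_j):
  r[A,A] = 1 (diagonal).
  r[A,B] = 3.5 / (2.9155 · 3.1145) = 3.5 / 9.0802 = 0.3855
  r[B,B] = 1 (diagonal).

R is symmetric with unit diagonal. Assembling:

R = [[1, 0.3855],
 [0.3855, 1]]


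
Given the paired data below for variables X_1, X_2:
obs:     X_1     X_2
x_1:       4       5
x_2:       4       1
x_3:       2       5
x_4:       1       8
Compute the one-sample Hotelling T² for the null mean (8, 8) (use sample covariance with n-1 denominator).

Step 1 — sample mean vector:
  mean(X_1) = (4 + 4 + 2 + 1) / 4 = 11/4 = 2.75
  mean(X_2) = (5 + 1 + 5 + 8) / 4 = 19/4 = 4.75
  x̄ = (2.75, 4.75),  deviation x̄ - mu_0 = (2.75, 4.75) - (8, 8) = (-5.25, -3.25).

Step 2 — sample covariance matrix, S[i,j] = (1/(n-1)) · Σ_k (x_{k,i} - mean_i) · (x_{k,j} - mean_j), divisor n-1 = 3:
  S[X_1,X_1] = ((1.25)·(1.25) + (1.25)·(1.25) + (-0.75)·(-0.75) + (-1.75)·(-1.75)) / 3 = 6.75/3 = 2.25
  S[X_1,X_2] = ((1.25)·(0.25) + (1.25)·(-3.75) + (-0.75)·(0.25) + (-1.75)·(3.25)) / 3 = -10.25/3 = -3.4167
  S[X_2,X_2] = ((0.25)·(0.25) + (-3.75)·(-3.75) + (0.25)·(0.25) + (3.25)·(3.25)) / 3 = 24.75/3 = 8.25
  S = [[2.25, -3.4167],
 [-3.4167, 8.25]].

Step 3 — invert S. det(S) = 2.25·8.25 - (-3.4167)² = 6.8889.
  S^{-1} = (1/det) · [[d, -b], [-b, a]] = [[1.1976, 0.496],
 [0.496, 0.3266]].

Step 4 — quadratic form (x̄ - mu_0)^T · S^{-1} · (x̄ - mu_0):
  S^{-1} · (x̄ - mu_0) = (-7.8992, -3.6653),
  (x̄ - mu_0)^T · [...] = (-5.25)·(-7.8992) + (-3.25)·(-3.6653) = 53.3831.

Step 5 — scale by n: T² = 4 · 53.3831 = 213.5323.

T² ≈ 213.5323


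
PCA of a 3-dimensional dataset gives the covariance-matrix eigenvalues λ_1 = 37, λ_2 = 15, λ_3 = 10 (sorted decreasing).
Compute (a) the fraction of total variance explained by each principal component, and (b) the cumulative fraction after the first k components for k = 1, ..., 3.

Step 1 — total variance = trace(Sigma) = Σ λ_i = 37 + 15 + 10 = 62.

Step 2 — fraction explained by component i = λ_i / Σ λ:
  PC1: 37/62 = 0.5968
  PC2: 15/62 = 0.2419
  PC3: 10/62 = 0.1613

Step 3 — cumulative fraction after k components = (λ_1 + ... + λ_k) / Σ λ:
  k = 1: 37/62 = 0.5968
  k = 2: (37 + 15)/62 = 52/62 = 0.8387
  k = 3: (37 + 15 + 10)/62 = 62/62 = 1

Summary (fraction, with percent):

explained: PC1 0.5968 (59.68%), PC2 0.2419 (24.19%), PC3 0.1613 (16.13%);  cumulative: 0.5968, 0.8387, 1


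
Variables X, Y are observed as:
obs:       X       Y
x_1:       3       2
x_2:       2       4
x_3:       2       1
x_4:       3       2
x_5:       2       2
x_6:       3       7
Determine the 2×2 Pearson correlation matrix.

Step 1 — column means:
  mean(X) = (3 + 2 + 2 + 3 + 2 + 3) / 6 = 15/6 = 2.5
  mean(Y) = (2 + 4 + 1 + 2 + 2 + 7) / 6 = 18/6 = 3

Step 2 — sample variances and covariances s[i,j] = (1/(n-1)) · Σ_k (x_{k,i} - mean_i) · (x_{k,j} - mean_j), with n-1 = 5:
  s[X,X] = ((0.5)·(0.5) + (-0.5)·(-0.5) + (-0.5)·(-0.5) + (0.5)·(0.5) + (-0.5)·(-0.5) + (0.5)·(0.5)) / 5 = 1.5/5 = 0.3
  s[X,Y] = ((0.5)·(-1) + (-0.5)·(1) + (-0.5)·(-2) + (0.5)·(-1) + (-0.5)·(-1) + (0.5)·(4)) / 5 = 2/5 = 0.4
  s[Y,Y] = ((-1)·(-1) + (1)·(1) + (-2)·(-2) + (-1)·(-1) + (-1)·(-1) + (4)·(4)) / 5 = 24/5 = 4.8
  Sample standard deviations s_i = √(s[i,i]):
  s(X) = √(0.3) = 0.5477
  s(Y) = √(4.8) = 2.1909

Step 3 — r_{ij} = s_{ij} / (s_i · s_j):
  r[X,X] = 1 (diagonal).
  r[X,Y] = 0.4 / (0.5477 · 2.1909) = 0.4 / 1.2 = 0.3333
  r[Y,Y] = 1 (diagonal).

R is symmetric with unit diagonal. Assembling:

R = [[1, 0.3333],
 [0.3333, 1]]


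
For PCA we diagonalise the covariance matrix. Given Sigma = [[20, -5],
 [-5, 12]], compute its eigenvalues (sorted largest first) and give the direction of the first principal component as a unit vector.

Step 1 — characteristic polynomial of 2×2 Sigma:
  det(Sigma - λI) = λ² - trace · λ + det = 0.
  trace = 20 + 12 = 32, det = 20·12 - (-5)² = 215.
Step 2 — discriminant:
  Δ = trace² - 4·det = 1024 - 860 = 164.
Step 3 — eigenvalues:
  λ = (trace ± √Δ)/2 = (32 ± 12.8062)/2,
  λ_1 = 22.4031,  λ_2 = 9.5969.

Step 4 — unit eigenvector for λ_1: solve (Sigma - λ_1 I)v = 0. First row:
  (20 - 22.4031)·v_x + (-5)·v_y = 0, i.e. (-2.4031)·v_x + (-5)·v_y = 0,
  so v ∝ (b, λ_1 - a) = (-5, 2.4031); multiply by -1 so the first entry is positive: u = (5, -2.4031).
  ||u|| = √((5)² + (-2.4031)²) = √(30.775) ≈ 5.5475,
  v_1 = u/||u|| ≈ (0.9013, -0.4332) (||v_1|| = 1).

λ_1 = 22.4031,  λ_2 = 9.5969;  v_1 ≈ (0.9013, -0.4332)


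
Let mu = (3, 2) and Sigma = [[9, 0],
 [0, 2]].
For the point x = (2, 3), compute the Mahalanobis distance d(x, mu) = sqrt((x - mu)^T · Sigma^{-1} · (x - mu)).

Step 1 — centre the observation: (x - mu) = (-1, 1).

Step 2 — invert Sigma. det(Sigma) = 9·2 - (0)² = 18.
  Sigma^{-1} = (1/det) · [[d, -b], [-b, a]] = [[0.1111, 0],
 [0, 0.5]].

Step 3 — form the quadratic (x - mu)^T · Sigma^{-1} · (x - mu):
  Sigma^{-1} · (x - mu) = (-0.1111, 0.5).
  (x - mu)^T · [Sigma^{-1} · (x - mu)] = (-1)·(-0.1111) + (1)·(0.5) = 0.6111.

Step 4 — take square root: d = √(0.6111) ≈ 0.7817.

d(x, mu) = √(0.6111) ≈ 0.7817
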